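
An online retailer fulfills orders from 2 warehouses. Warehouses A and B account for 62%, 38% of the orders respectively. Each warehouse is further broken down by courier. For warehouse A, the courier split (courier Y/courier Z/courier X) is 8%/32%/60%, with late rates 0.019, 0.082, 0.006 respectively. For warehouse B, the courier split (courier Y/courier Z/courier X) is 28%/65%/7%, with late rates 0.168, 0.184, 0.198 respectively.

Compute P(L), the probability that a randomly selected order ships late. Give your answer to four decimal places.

P(L|A) = 0.08·0.019 + 0.32·0.082 + 0.6·0.006 = 0.00152 + 0.02624 + 0.0036 = 0.03136
P(L|B) = 0.28·0.168 + 0.65·0.184 + 0.07·0.198 = 0.04704 + 0.1196 + 0.01386 = 0.1805
By total probability over the outer partition,
P(L) = 0.62·0.03136 + 0.38·0.1805
      = 0.0194432 + 0.06859 = 0.0880332

0.0880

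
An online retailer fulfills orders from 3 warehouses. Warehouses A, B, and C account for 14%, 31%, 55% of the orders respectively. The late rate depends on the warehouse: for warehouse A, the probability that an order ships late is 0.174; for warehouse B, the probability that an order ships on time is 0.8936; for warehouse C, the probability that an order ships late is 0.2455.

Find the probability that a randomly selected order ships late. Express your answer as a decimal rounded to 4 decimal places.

P(L|B) = 1 − 0.8936 = 0.1064.
By the law of total probability,
P(L) = P(L|A)·P(A) + P(L|B)·P(B) + P(L|C)·P(C)
      = 0.174·0.14 + 0.1064·0.31 + 0.2455·0.55
      = 0.02436 + 0.032984 + 0.135025 = 0.192369

0.1924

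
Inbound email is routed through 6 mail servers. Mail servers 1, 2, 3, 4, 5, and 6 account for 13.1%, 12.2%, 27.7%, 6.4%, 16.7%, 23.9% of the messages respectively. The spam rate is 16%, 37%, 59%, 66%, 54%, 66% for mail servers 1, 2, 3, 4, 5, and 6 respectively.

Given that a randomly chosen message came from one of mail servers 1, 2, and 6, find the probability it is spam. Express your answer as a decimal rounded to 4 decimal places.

Let J = {1, 2, 6}.
P(J) = 0.131 + 0.122 + 0.239 = 0.492.
P(S ∩ J) = 0.16·0.131 + 0.37·0.122 + 0.66·0.239 = 0.02096 + 0.04514 + 0.15774 = 0.22384.
P(S | J) = 0.22384 / 0.492 = 0.454959…

P(S|J) ≈ 0.4550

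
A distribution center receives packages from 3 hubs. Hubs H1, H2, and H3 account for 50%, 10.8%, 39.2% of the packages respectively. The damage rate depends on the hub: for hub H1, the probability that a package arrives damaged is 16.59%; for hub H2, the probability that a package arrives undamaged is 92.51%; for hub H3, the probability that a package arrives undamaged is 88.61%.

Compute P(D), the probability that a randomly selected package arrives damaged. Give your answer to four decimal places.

P(D|H2) = 1 − 0.9251 = 0.0749.
P(D|H3) = 1 − 0.8861 = 0.1139.
P(D) = P(D|H1)·P(H1) + P(D|H2)·P(H2) + P(D|H3)·P(H3)
      = 0.1659·0.5 + 0.0749·0.108 + 0.1139·0.392
      = 0.08295 + 0.0080892 + 0.0446488 = 0.135688

0.1357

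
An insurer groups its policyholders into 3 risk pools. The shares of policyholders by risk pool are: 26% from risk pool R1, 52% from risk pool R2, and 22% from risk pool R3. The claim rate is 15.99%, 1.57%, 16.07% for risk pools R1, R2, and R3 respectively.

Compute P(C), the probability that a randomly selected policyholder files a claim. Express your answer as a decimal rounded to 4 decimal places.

P(C) = P(C|R1)·P(R1) + P(C|R2)·P(R2) + P(C|R3)·P(R3)
      = 0.1599·0.26 + 0.0157·0.52 + 0.1607·0.22
      = 0.041574 + 0.008164 + 0.035354 = 0.085092

P(C) ≈ 0.0851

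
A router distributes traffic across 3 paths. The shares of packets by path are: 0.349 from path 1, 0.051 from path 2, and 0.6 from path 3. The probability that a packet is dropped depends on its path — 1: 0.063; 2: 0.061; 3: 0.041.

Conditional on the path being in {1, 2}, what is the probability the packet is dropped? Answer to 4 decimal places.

Let S = {1, 2}.
P(S) = 0.349 + 0.051 = 0.4.
P(L ∩ S) = 0.063·0.349 + 0.061·0.051 = 0.021987 + 0.003111 = 0.025098.
P(L | S) = 0.025098 / 0.4 = 0.062745…

P(L|S) ≈ 0.0627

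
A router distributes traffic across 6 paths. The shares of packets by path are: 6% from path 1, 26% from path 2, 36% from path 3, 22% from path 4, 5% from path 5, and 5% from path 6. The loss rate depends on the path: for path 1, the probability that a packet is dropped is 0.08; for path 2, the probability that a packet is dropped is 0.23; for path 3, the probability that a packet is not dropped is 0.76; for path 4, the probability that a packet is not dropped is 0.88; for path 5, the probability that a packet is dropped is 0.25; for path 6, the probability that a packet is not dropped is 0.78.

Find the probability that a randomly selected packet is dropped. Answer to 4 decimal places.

P(L|3) = 1 − 0.76 = 0.24.
P(L|4) = 1 − 0.88 = 0.12.
P(L|6) = 1 − 0.78 = 0.22.
Summing over the partition,
P(L) = P(L|1)·P(1) + P(L|2)·P(2) + P(L|3)·P(3) + P(L|4)·P(4) + P(L|5)·P(5) + P(L|6)·P(6)
      = 0.08·0.06 + 0.23·0.26 + 0.24·0.36 + 0.12·0.22 + 0.25·0.05 + 0.22·0.05
      = 0.0048 + 0.0598 + 0.0864 + 0.0264 + 0.0125 + 0.011 = 0.2009

P(L) ≈ 0.2009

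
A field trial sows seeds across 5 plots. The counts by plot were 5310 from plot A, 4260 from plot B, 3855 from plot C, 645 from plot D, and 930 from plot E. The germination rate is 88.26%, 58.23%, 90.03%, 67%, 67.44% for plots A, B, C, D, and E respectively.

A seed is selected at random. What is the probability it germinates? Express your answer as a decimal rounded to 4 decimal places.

0.7798

Total: 5310 + 4260 + 3855 + 645 + 930 = 15000.
P(A) = 5310/15000 = 0.354. P(B) = 4260/15000 = 0.284. P(C) = 3855/15000 = 0.257. P(D) = 645/15000 = 0.043. P(E) = 930/15000 = 0.062.
Using total probability over the partition,
P(G) = P(G|A)·P(A) + P(G|B)·P(B) + P(G|C)·P(C) + P(G|D)·P(D) + P(G|E)·P(E)
      = 0.8826·0.354 + 0.5823·0.284 + 0.9003·0.257 + 0.67·0.043 + 0.6744·0.062
      = 0.3124404 + 0.1653732 + 0.2313771 + 0.02881 + 0.0418128 = 0.7798135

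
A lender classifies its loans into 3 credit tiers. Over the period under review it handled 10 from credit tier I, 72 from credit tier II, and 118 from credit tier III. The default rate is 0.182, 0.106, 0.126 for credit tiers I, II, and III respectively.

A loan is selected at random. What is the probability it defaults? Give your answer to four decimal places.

P(D) ≈ 0.1216

Total: 10 + 72 + 118 = 200.
P(I) = 10/200 = 0.05. P(II) = 72/200 = 0.36. P(III) = 118/200 = 0.59.
Using total probability over the partition,
P(D) = P(D|I)·P(I) + P(D|II)·P(II) + P(D|III)·P(III)
      = 0.182·0.05 + 0.106·0.36 + 0.126·0.59
      = 0.0091 + 0.03816 + 0.07434 = 0.1216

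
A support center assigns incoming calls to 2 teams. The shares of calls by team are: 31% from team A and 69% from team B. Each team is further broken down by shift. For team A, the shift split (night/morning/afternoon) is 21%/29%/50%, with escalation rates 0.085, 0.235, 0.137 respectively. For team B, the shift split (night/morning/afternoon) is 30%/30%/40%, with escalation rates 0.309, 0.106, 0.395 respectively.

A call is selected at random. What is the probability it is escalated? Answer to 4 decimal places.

P(E|A) = 0.21·0.085 + 0.29·0.235 + 0.5·0.137 = 0.01785 + 0.06815 + 0.0685 = 0.1545
P(E|B) = 0.3·0.309 + 0.3·0.106 + 0.4·0.395 = 0.0927 + 0.0318 + 0.158 = 0.2825
By total probability over the outer partition,
P(E) = 0.31·0.1545 + 0.69·0.2825
      = 0.047895 + 0.194925 = 0.24282

P(E) ≈ 0.2428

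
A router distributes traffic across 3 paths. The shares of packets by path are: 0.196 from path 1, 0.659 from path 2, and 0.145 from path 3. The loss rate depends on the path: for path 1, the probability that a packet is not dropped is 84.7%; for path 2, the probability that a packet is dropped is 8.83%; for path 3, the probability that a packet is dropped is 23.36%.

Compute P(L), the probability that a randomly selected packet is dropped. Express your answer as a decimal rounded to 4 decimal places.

0.1220

P(L|1) = 1 − 0.847 = 0.153.
Summing over the partition,
P(L) = P(L|1)·P(1) + P(L|2)·P(2) + P(L|3)·P(3)
      = 0.153·0.196 + 0.0883·0.659 + 0.2336·0.145
      = 0.029988 + 0.0581897 + 0.033872 = 0.1220497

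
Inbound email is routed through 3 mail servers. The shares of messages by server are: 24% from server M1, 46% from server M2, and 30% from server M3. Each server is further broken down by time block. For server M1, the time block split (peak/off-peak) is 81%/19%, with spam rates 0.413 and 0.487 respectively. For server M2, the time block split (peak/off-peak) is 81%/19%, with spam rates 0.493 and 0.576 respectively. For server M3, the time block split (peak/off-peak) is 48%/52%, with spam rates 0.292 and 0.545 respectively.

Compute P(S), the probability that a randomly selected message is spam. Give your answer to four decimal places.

P(S|M1) = 0.81·0.413 + 0.19·0.487 = 0.33453 + 0.09253 = 0.42706
P(S|M2) = 0.81·0.493 + 0.19·0.576 = 0.39933 + 0.10944 = 0.50877
P(S|M3) = 0.48·0.292 + 0.52·0.545 = 0.14016 + 0.2834 = 0.42356
By total probability over the outer partition,
P(S) = 0.24·0.42706 + 0.46·0.50877 + 0.3·0.42356
      = 0.1024944 + 0.2340342 + 0.127068 = 0.4635966

P(S) ≈ 0.4636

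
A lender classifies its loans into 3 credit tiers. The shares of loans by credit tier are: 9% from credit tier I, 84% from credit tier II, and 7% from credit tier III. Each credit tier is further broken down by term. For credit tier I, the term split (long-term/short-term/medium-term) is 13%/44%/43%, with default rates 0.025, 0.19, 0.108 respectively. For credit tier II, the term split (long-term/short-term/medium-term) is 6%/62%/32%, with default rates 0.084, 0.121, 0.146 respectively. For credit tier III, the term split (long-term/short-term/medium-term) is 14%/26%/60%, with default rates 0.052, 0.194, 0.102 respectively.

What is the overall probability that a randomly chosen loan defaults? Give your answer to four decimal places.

P(D|I) = 0.13·0.025 + 0.44·0.19 + 0.43·0.108 = 0.00325 + 0.0836 + 0.04644 = 0.13329
P(D|II) = 0.06·0.084 + 0.62·0.121 + 0.32·0.146 = 0.00504 + 0.07502 + 0.04672 = 0.12678
P(D|III) = 0.14·0.052 + 0.26·0.194 + 0.6·0.102 = 0.00728 + 0.05044 + 0.0612 = 0.11892
Then overall,
P(D) = 0.09·0.13329 + 0.84·0.12678 + 0.07·0.11892
      = 0.0119961 + 0.1064952 + 0.0083244 = 0.1268157

0.1268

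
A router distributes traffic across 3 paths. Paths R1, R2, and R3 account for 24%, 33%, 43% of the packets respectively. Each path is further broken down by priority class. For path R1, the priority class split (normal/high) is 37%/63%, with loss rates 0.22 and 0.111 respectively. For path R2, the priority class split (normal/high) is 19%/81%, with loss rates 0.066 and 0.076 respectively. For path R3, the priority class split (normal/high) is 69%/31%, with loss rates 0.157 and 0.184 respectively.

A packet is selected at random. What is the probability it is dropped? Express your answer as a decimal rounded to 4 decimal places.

P(L|R1) = 0.37·0.22 + 0.63·0.111 = 0.0814 + 0.06993 = 0.15133
P(L|R2) = 0.19·0.066 + 0.81·0.076 = 0.01254 + 0.06156 = 0.0741
P(L|R3) = 0.69·0.157 + 0.31·0.184 = 0.10833 + 0.05704 = 0.16537
By total probability over the outer partition,
P(L) = 0.24·0.15133 + 0.33·0.0741 + 0.43·0.16537
      = 0.0363192 + 0.024453 + 0.0711091 = 0.1318813

0.1319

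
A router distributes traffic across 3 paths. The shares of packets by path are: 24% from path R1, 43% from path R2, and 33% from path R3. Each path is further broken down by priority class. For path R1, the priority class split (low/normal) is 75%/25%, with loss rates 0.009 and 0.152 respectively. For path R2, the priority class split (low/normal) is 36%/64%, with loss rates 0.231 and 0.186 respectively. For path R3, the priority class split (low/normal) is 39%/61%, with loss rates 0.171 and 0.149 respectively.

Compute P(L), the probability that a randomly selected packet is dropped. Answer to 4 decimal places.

P(L) ≈ 0.1497

P(L|R1) = 0.75·0.009 + 0.25·0.152 = 0.00675 + 0.038 = 0.04475
P(L|R2) = 0.36·0.231 + 0.64·0.186 = 0.08316 + 0.11904 = 0.2022
P(L|R3) = 0.39·0.171 + 0.61·0.149 = 0.06669 + 0.09089 = 0.15758
By total probability over the outer partition,
P(L) = 0.24·0.04475 + 0.43·0.2022 + 0.33·0.15758
      = 0.01074 + 0.086946 + 0.0520014 = 0.1496874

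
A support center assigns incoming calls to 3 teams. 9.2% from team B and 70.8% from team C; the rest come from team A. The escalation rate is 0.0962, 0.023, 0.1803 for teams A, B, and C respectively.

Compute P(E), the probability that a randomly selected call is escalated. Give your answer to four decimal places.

P(A) = 1 − (0.092 + 0.708) = 0.2.
P(E) = P(E|A)·P(A) + P(E|B)·P(B) + P(E|C)·P(C)
      = 0.0962·0.2 + 0.023·0.092 + 0.1803·0.708
      = 0.01924 + 0.002116 + 0.1276524 = 0.1490084

P(E) ≈ 0.1490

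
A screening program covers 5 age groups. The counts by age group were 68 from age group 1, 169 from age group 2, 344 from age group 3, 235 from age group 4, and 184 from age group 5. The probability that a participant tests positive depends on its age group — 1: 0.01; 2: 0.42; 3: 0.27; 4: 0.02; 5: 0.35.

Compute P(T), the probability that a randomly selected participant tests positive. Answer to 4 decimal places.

P(T) ≈ 0.2336

Total: 68 + 169 + 344 + 235 + 184 = 1000.
P(1) = 68/1000 = 0.068. P(2) = 169/1000 = 0.169. P(3) = 344/1000 = 0.344. P(4) = 235/1000 = 0.235. P(5) = 184/1000 = 0.184.
P(T) = P(T|1)·P(1) + P(T|2)·P(2) + P(T|3)·P(3) + P(T|4)·P(4) + P(T|5)·P(5)
      = 0.01·0.068 + 0.42·0.169 + 0.27·0.344 + 0.02·0.235 + 0.35·0.184
      = 0.00068 + 0.07098 + 0.09288 + 0.0047 + 0.0644 = 0.23364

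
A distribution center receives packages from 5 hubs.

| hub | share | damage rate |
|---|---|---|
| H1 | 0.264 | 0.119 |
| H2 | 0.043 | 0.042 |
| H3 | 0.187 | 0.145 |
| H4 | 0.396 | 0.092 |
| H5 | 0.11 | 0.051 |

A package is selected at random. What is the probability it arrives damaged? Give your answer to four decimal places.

P(D) = P(D|H1)·P(H1) + P(D|H2)·P(H2) + P(D|H3)·P(H3) + P(D|H4)·P(H4) + P(D|H5)·P(H5)
      = 0.119·0.264 + 0.042·0.043 + 0.145·0.187 + 0.092·0.396 + 0.051·0.11
      = 0.031416 + 0.001806 + 0.027115 + 0.036432 + 0.00561 = 0.102379

0.1024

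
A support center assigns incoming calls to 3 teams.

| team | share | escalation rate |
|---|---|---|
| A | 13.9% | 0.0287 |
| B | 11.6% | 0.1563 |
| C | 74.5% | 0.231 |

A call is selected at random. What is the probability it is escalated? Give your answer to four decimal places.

0.1942

Summing over the partition,
P(E) = P(E|A)·P(A) + P(E|B)·P(B) + P(E|C)·P(C)
      = 0.0287·0.139 + 0.1563·0.116 + 0.231·0.745
      = 0.0039893 + 0.0181308 + 0.172095 = 0.1942151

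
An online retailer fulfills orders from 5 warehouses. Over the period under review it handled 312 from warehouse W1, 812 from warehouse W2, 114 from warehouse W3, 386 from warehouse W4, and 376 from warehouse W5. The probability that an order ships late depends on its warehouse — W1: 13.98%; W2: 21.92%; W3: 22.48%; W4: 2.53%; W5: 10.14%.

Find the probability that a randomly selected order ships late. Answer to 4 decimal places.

P(L) ≈ 0.1476

Total: 312 + 812 + 114 + 386 + 376 = 2000.
P(W1) = 312/2000 = 0.156. P(W2) = 812/2000 = 0.406. P(W3) = 114/2000 = 0.057. P(W4) = 386/2000 = 0.193. P(W5) = 376/2000 = 0.188.
By the law of total probability,
P(L) = P(L|W1)·P(W1) + P(L|W2)·P(W2) + P(L|W3)·P(W3) + P(L|W4)·P(W4) + P(L|W5)·P(W5)
      = 0.1398·0.156 + 0.2192·0.406 + 0.2248·0.057 + 0.0253·0.193 + 0.1014·0.188
      = 0.0218088 + 0.0889952 + 0.0128136 + 0.0048829 + 0.0190632 = 0.1475637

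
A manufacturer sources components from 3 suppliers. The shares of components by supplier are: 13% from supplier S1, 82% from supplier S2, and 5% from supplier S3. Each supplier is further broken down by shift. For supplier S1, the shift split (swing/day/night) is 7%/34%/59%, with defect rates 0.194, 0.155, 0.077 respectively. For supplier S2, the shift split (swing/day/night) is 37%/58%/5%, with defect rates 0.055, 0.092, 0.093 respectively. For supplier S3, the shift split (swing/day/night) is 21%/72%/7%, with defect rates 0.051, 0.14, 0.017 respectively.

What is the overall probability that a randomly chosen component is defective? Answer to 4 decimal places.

P(D) ≈ 0.0844

P(D|S1) = 0.07·0.194 + 0.34·0.155 + 0.59·0.077 = 0.01358 + 0.0527 + 0.04543 = 0.11171
P(D|S2) = 0.37·0.055 + 0.58·0.092 + 0.05·0.093 = 0.02035 + 0.05336 + 0.00465 = 0.07836
P(D|S3) = 0.21·0.051 + 0.72·0.14 + 0.07·0.017 = 0.01071 + 0.1008 + 0.00119 = 0.1127
By total probability over the outer partition,
P(D) = 0.13·0.11171 + 0.82·0.07836 + 0.05·0.1127
      = 0.0145223 + 0.0642552 + 0.005635 = 0.0844125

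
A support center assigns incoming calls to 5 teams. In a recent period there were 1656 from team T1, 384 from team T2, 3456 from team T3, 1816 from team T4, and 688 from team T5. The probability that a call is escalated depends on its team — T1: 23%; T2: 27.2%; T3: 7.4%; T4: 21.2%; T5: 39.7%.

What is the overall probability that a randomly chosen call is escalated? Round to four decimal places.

P(E) ≈ 0.1749

Total: 1656 + 384 + 3456 + 1816 + 688 = 8000.
P(T1) = 1656/8000 = 0.207. P(T2) = 384/8000 = 0.048. P(T3) = 3456/8000 = 0.432. P(T4) = 1816/8000 = 0.227. P(T5) = 688/8000 = 0.086.
P(E) = P(E|T1)·P(T1) + P(E|T2)·P(T2) + P(E|T3)·P(T3) + P(E|T4)·P(T4) + P(E|T5)·P(T5)
      = 0.23·0.207 + 0.272·0.048 + 0.074·0.432 + 0.212·0.227 + 0.397·0.086
      = 0.04761 + 0.013056 + 0.031968 + 0.048124 + 0.034142 = 0.1749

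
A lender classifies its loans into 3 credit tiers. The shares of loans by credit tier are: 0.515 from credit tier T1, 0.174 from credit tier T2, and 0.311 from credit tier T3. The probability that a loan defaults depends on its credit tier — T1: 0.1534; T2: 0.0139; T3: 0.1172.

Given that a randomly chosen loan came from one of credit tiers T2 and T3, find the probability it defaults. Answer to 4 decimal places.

P(D|S) ≈ 0.0801

Let S = {T2, T3}.
P(S) = 0.174 + 0.311 = 0.485.
P(D ∩ S) = 0.0139·0.174 + 0.1172·0.311 = 0.0024186 + 0.0364492 = 0.0388678.
P(D | S) = 0.0388678 / 0.485 = 0.080140…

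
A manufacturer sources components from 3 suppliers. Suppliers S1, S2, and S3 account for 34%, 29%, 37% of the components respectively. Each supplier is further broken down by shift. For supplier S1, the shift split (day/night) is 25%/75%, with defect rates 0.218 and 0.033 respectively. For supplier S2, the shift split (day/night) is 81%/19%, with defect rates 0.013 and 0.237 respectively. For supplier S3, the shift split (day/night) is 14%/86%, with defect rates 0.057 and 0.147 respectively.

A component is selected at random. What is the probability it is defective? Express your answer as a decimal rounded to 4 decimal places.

P(D) ≈ 0.0928

P(D|S1) = 0.25·0.218 + 0.75·0.033 = 0.0545 + 0.02475 = 0.07925
P(D|S2) = 0.81·0.013 + 0.19·0.237 = 0.01053 + 0.04503 = 0.05556
P(D|S3) = 0.14·0.057 + 0.86·0.147 = 0.00798 + 0.12642 = 0.1344
By total probability over the outer partition,
P(D) = 0.34·0.07925 + 0.29·0.05556 + 0.37·0.1344
      = 0.026945 + 0.0161124 + 0.049728 = 0.0927854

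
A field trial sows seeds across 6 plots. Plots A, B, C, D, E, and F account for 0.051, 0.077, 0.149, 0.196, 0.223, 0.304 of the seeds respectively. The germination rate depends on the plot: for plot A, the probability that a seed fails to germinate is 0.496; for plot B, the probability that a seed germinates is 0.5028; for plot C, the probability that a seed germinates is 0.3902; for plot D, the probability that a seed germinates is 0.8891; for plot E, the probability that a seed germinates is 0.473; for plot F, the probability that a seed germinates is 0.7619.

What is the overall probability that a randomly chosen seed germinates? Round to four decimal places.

P(G) ≈ 0.6339

P(G|A) = 1 − 0.496 = 0.504.
P(G) = P(G|A)·P(A) + P(G|B)·P(B) + P(G|C)·P(C) + P(G|D)·P(D) + P(G|E)·P(E) + P(G|F)·P(F)
      = 0.504·0.051 + 0.5028·0.077 + 0.3902·0.149 + 0.8891·0.196 + 0.473·0.223 + 0.7619·0.304
      = 0.025704 + 0.0387156 + 0.0581398 + 0.1742636 + 0.105479 + 0.2316176 = 0.6339196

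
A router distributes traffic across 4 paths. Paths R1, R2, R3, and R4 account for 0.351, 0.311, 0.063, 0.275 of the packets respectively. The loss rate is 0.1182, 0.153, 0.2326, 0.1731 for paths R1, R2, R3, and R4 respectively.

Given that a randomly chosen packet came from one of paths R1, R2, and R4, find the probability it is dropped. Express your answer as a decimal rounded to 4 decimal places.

0.1459

Let S = {R1, R2, R4}.
P(S) = 0.351 + 0.311 + 0.275 = 0.937.
P(L ∩ S) = 0.1182·0.351 + 0.153·0.311 + 0.1731·0.275 = 0.0414882 + 0.047583 + 0.0476025 = 0.1366737.
P(L | S) = 0.1366737 / 0.937 = 0.145863…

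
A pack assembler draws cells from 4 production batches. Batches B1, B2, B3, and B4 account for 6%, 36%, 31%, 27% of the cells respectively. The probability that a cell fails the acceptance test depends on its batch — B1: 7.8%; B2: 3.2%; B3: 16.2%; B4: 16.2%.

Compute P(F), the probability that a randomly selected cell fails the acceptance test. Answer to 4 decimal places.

0.1102

Using total probability over the partition,
P(F) = P(F|B1)·P(B1) + P(F|B2)·P(B2) + P(F|B3)·P(B3) + P(F|B4)·P(B4)
      = 0.078·0.06 + 0.032·0.36 + 0.162·0.31 + 0.162·0.27
      = 0.00468 + 0.01152 + 0.05022 + 0.04374 = 0.11016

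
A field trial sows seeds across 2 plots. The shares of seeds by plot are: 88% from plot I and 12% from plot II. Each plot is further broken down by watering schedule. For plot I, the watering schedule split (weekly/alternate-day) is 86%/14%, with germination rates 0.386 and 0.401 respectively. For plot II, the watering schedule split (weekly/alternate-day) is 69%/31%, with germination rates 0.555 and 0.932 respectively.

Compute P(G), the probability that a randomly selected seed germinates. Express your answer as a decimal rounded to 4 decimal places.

P(G|I) = 0.86·0.386 + 0.14·0.401 = 0.33196 + 0.05614 = 0.3881
P(G|II) = 0.69·0.555 + 0.31·0.932 = 0.38295 + 0.28892 = 0.67187
Then overall,
P(G) = 0.88·0.3881 + 0.12·0.67187
      = 0.341528 + 0.0806244 = 0.4221524

P(G) ≈ 0.4222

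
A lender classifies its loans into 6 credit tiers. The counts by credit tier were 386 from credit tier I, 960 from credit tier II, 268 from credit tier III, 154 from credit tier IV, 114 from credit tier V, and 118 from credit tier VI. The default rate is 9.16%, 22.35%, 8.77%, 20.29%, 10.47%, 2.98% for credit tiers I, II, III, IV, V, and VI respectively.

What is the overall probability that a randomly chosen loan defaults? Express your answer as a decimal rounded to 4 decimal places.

P(D) ≈ 0.1601

Total: 386 + 960 + 268 + 154 + 114 + 118 = 2000.
P(I) = 386/2000 = 0.193. P(II) = 960/2000 = 0.48. P(III) = 268/2000 = 0.134. P(IV) = 154/2000 = 0.077. P(V) = 114/2000 = 0.057. P(VI) = 118/2000 = 0.059.
P(D) = P(D|I)·P(I) + P(D|II)·P(II) + P(D|III)·P(III) + P(D|IV)·P(IV) + P(D|V)·P(V) + P(D|VI)·P(VI)
      = 0.0916·0.193 + 0.2235·0.48 + 0.0877·0.134 + 0.2029·0.077 + 0.1047·0.057 + 0.0298·0.059
      = 0.0176788 + 0.10728 + 0.0117518 + 0.0156233 + 0.0059679 + 0.0017582 = 0.16006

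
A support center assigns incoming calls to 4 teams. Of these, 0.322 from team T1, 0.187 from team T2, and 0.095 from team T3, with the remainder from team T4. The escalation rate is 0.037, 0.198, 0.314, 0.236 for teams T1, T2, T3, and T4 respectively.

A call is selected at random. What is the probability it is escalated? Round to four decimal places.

P(T4) = 1 − (0.322 + 0.187 + 0.095) = 0.396.
P(E) = P(E|T1)·P(T1) + P(E|T2)·P(T2) + P(E|T3)·P(T3) + P(E|T4)·P(T4)
      = 0.037·0.322 + 0.198·0.187 + 0.314·0.095 + 0.236·0.396
      = 0.011914 + 0.037026 + 0.02983 + 0.093456 = 0.172226

0.1722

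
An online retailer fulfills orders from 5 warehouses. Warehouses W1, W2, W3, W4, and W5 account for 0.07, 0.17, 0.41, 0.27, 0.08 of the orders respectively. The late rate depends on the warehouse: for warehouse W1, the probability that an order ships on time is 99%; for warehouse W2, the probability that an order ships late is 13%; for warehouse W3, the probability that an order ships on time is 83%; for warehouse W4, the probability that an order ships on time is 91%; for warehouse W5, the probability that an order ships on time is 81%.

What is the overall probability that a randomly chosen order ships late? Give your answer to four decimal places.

P(L) ≈ 0.1320

P(L|W1) = 1 − 0.99 = 0.01.
P(L|W3) = 1 − 0.83 = 0.17.
P(L|W4) = 1 − 0.91 = 0.09.
P(L|W5) = 1 − 0.81 = 0.19.
P(L) = P(L|W1)·P(W1) + P(L|W2)·P(W2) + P(L|W3)·P(W3) + P(L|W4)·P(W4) + P(L|W5)·P(W5)
      = 0.01·0.07 + 0.13·0.17 + 0.17·0.41 + 0.09·0.27 + 0.19·0.08
      = 0.0007 + 0.0221 + 0.0697 + 0.0243 + 0.0152 = 0.132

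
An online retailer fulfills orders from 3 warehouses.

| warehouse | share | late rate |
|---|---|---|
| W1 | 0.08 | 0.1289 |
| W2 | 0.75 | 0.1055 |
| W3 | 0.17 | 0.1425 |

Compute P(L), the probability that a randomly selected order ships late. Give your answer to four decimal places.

P(L) = P(L|W1)·P(W1) + P(L|W2)·P(W2) + P(L|W3)·P(W3)
      = 0.1289·0.08 + 0.1055·0.75 + 0.1425·0.17
      = 0.010312 + 0.079125 + 0.024225 = 0.113662

0.1137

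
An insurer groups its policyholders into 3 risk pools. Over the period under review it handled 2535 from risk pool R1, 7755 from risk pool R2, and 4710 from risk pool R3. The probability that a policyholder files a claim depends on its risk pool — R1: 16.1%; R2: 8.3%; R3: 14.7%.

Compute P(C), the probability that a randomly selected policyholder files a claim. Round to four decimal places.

P(C) ≈ 0.1163

Total: 2535 + 7755 + 4710 = 15000.
P(R1) = 2535/15000 = 0.169. P(R2) = 7755/15000 = 0.517. P(R3) = 4710/15000 = 0.314.
Using total probability over the partition,
P(C) = P(C|R1)·P(R1) + P(C|R2)·P(R2) + P(C|R3)·P(R3)
      = 0.161·0.169 + 0.083·0.517 + 0.147·0.314
      = 0.027209 + 0.042911 + 0.046158 = 0.116278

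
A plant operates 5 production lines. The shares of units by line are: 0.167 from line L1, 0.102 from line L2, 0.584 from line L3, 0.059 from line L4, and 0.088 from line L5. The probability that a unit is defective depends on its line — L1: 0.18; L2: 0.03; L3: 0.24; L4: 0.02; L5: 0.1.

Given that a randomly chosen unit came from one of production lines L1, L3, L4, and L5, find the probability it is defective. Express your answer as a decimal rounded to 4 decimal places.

Let S = {L1, L3, L4, L5}.
P(S) = 0.167 + 0.584 + 0.059 + 0.088 = 0.898.
P(D ∩ S) = 0.18·0.167 + 0.24·0.584 + 0.02·0.059 + 0.1·0.088 = 0.03006 + 0.14016 + 0.00118 + 0.0088 = 0.1802.
P(D | S) = 0.1802 / 0.898 = 0.200668…

0.2007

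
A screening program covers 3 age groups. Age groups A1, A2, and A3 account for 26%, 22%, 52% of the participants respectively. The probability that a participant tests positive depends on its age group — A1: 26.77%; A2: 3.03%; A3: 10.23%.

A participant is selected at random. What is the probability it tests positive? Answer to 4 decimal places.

By the law of total probability,
P(T) = P(T|A1)·P(A1) + P(T|A2)·P(A2) + P(T|A3)·P(A3)
      = 0.2677·0.26 + 0.0303·0.22 + 0.1023·0.52
      = 0.069602 + 0.006666 + 0.053196 = 0.129464

0.1295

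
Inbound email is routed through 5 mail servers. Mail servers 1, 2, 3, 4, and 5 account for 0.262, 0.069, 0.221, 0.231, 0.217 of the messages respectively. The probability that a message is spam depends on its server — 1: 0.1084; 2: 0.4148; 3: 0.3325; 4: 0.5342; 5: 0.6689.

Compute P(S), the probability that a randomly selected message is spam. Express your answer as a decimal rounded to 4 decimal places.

0.3991

P(S) = P(S|1)·P(1) + P(S|2)·P(2) + P(S|3)·P(3) + P(S|4)·P(4) + P(S|5)·P(5)
      = 0.1084·0.262 + 0.4148·0.069 + 0.3325·0.221 + 0.5342·0.231 + 0.6689·0.217
      = 0.0284008 + 0.0286212 + 0.0734825 + 0.1234002 + 0.1451513 = 0.399056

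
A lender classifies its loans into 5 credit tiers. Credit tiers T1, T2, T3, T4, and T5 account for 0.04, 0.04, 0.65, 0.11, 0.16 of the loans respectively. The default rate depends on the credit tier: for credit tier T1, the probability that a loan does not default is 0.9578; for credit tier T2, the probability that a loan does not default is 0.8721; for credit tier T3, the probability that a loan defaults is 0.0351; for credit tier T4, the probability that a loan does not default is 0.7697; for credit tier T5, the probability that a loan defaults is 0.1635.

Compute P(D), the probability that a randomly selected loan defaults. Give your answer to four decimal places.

P(D) ≈ 0.0811

P(D|T1) = 1 − 0.9578 = 0.0422.
P(D|T2) = 1 − 0.8721 = 0.1279.
P(D|T4) = 1 − 0.7697 = 0.2303.
By the law of total probability,
P(D) = P(D|T1)·P(T1) + P(D|T2)·P(T2) + P(D|T3)·P(T3) + P(D|T4)·P(T4) + P(D|T5)·P(T5)
      = 0.0422·0.04 + 0.1279·0.04 + 0.0351·0.65 + 0.2303·0.11 + 0.1635·0.16
      = 0.001688 + 0.005116 + 0.022815 + 0.025333 + 0.02616 = 0.081112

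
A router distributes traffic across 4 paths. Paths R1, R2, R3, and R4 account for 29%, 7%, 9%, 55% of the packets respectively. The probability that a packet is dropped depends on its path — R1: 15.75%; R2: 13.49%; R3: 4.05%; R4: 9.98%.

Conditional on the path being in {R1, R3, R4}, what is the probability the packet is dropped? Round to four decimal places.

Let S = {R1, R3, R4}.
P(S) = 0.29 + 0.09 + 0.55 = 0.93.
P(L ∩ S) = 0.1575·0.29 + 0.0405·0.09 + 0.0998·0.55 = 0.045675 + 0.003645 + 0.05489 = 0.10421.
P(L | S) = 0.10421 / 0.93 = 0.112054…

0.1121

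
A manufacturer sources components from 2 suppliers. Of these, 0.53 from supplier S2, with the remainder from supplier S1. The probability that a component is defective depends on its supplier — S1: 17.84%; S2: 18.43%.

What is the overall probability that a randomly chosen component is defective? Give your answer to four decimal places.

0.1815

P(S1) = 1 − (0.53) = 0.47.
P(D) = P(D|S1)·P(S1) + P(D|S2)·P(S2)
      = 0.1784·0.47 + 0.1843·0.53
      = 0.083848 + 0.097679 = 0.181527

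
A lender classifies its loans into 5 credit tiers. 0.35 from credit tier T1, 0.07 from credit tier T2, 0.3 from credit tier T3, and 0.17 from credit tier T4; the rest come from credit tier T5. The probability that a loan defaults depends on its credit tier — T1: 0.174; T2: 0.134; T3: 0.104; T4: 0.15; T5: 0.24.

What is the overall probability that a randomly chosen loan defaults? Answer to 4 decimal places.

P(D) ≈ 0.1534

P(T5) = 1 − (0.35 + 0.07 + 0.3 + 0.17) = 0.11.
By the law of total probability,
P(D) = P(D|T1)·P(T1) + P(D|T2)·P(T2) + P(D|T3)·P(T3) + P(D|T4)·P(T4) + P(D|T5)·P(T5)
      = 0.174·0.35 + 0.134·0.07 + 0.104·0.3 + 0.15·0.17 + 0.24·0.11
      = 0.0609 + 0.00938 + 0.0312 + 0.0255 + 0.0264 = 0.15338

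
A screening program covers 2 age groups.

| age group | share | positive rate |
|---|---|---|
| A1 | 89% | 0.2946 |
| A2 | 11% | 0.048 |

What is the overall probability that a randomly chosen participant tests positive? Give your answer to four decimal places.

0.2675

Summing over the partition,
P(T) = P(T|A1)·P(A1) + P(T|A2)·P(A2)
      = 0.2946·0.89 + 0.048·0.11
      = 0.262194 + 0.00528 = 0.267474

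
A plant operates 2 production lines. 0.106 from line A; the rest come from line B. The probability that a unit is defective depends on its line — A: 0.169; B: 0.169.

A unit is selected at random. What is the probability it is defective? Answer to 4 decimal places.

P(B) = 1 − (0.106) = 0.894.
P(D) = P(D|A)·P(A) + P(D|B)·P(B)
      = 0.169·0.106 + 0.169·0.894
      = 0.017914 + 0.151086 = 0.169

0.1690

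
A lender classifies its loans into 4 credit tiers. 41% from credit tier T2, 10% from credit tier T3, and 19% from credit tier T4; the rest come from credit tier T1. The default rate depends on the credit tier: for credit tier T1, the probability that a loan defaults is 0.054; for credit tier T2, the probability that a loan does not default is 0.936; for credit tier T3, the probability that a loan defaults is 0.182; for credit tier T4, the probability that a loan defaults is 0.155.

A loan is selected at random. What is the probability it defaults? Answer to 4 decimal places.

0.0901

P(T1) = 1 − (0.41 + 0.1 + 0.19) = 0.3.
P(D|T2) = 1 − 0.936 = 0.064.
P(D) = P(D|T1)·P(T1) + P(D|T2)·P(T2) + P(D|T3)·P(T3) + P(D|T4)·P(T4)
      = 0.054·0.3 + 0.064·0.41 + 0.182·0.1 + 0.155·0.19
      = 0.0162 + 0.02624 + 0.0182 + 0.02945 = 0.09009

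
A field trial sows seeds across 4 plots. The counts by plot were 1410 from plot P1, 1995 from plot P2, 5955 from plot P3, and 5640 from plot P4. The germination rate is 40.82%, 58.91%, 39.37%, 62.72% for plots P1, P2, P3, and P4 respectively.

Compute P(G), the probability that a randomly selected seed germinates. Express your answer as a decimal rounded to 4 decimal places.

0.5088

Total: 1410 + 1995 + 5955 + 5640 = 15000.
P(P1) = 1410/15000 = 0.094. P(P2) = 1995/15000 = 0.133. P(P3) = 5955/15000 = 0.397. P(P4) = 5640/15000 = 0.376.
Using total probability over the partition,
P(G) = P(G|P1)·P(P1) + P(G|P2)·P(P2) + P(G|P3)·P(P3) + P(G|P4)·P(P4)
      = 0.4082·0.094 + 0.5891·0.133 + 0.3937·0.397 + 0.6272·0.376
      = 0.0383708 + 0.0783503 + 0.1562989 + 0.2358272 = 0.5088472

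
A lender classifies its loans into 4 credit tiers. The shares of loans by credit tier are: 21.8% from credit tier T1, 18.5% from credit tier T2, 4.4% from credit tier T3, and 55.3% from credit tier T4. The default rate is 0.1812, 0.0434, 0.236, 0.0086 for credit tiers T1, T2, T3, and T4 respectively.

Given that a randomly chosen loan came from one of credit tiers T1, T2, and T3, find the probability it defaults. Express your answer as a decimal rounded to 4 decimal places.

Let S = {T1, T2, T3}.
P(S) = 0.218 + 0.185 + 0.044 = 0.447.
P(D ∩ S) = 0.1812·0.218 + 0.0434·0.185 + 0.236·0.044 = 0.0395016 + 0.008029 + 0.010384 = 0.0579146.
P(D | S) = 0.0579146 / 0.447 = 0.129563…

P(D|S) ≈ 0.1296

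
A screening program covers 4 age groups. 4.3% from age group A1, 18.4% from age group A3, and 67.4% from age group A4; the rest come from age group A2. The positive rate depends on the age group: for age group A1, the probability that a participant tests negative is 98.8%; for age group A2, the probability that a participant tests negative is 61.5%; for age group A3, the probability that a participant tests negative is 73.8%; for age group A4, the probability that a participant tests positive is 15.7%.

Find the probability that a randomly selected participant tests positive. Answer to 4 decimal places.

P(A2) = 1 − (0.043 + 0.184 + 0.674) = 0.099.
P(T|A1) = 1 − 0.988 = 0.012.
P(T|A2) = 1 − 0.615 = 0.385.
P(T|A3) = 1 − 0.738 = 0.262.
P(T) = P(T|A1)·P(A1) + P(T|A2)·P(A2) + P(T|A3)·P(A3) + P(T|A4)·P(A4)
      = 0.012·0.043 + 0.385·0.099 + 0.262·0.184 + 0.157·0.674
      = 0.000516 + 0.038115 + 0.048208 + 0.105818 = 0.192657

P(T) ≈ 0.1927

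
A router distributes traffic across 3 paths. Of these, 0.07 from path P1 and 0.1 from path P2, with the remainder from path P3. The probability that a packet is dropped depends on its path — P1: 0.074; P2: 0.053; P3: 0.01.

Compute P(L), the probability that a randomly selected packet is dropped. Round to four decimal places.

P(P3) = 1 − (0.07 + 0.1) = 0.83.
P(L) = P(L|P1)·P(P1) + P(L|P2)·P(P2) + P(L|P3)·P(P3)
      = 0.074·0.07 + 0.053·0.1 + 0.01·0.83
      = 0.00518 + 0.0053 + 0.0083 = 0.01878

P(L) ≈ 0.0188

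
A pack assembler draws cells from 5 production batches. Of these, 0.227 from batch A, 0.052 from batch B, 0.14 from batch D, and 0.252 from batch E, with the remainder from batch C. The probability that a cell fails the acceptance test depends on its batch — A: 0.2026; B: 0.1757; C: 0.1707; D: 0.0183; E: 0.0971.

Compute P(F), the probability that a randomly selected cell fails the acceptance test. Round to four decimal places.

P(C) = 1 − (0.227 + 0.052 + 0.14 + 0.252) = 0.329.
P(F) = P(F|A)·P(A) + P(F|B)·P(B) + P(F|C)·P(C) + P(F|D)·P(D) + P(F|E)·P(E)
      = 0.2026·0.227 + 0.1757·0.052 + 0.1707·0.329 + 0.0183·0.14 + 0.0971·0.252
      = 0.0459902 + 0.0091364 + 0.0561603 + 0.002562 + 0.0244692 = 0.1383181

P(F) ≈ 0.1383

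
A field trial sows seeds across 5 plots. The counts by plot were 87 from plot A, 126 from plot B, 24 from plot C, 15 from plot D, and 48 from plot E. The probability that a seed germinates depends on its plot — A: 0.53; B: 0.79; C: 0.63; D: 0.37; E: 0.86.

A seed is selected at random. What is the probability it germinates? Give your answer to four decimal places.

P(G) ≈ 0.6920

Total: 87 + 126 + 24 + 15 + 48 = 300.
P(A) = 87/300 = 0.29. P(B) = 126/300 = 0.42. P(C) = 24/300 = 0.08. P(D) = 15/300 = 0.05. P(E) = 48/300 = 0.16.
P(G) = P(G|A)·P(A) + P(G|B)·P(B) + P(G|C)·P(C) + P(G|D)·P(D) + P(G|E)·P(E)
      = 0.53·0.29 + 0.79·0.42 + 0.63·0.08 + 0.37·0.05 + 0.86·0.16
      = 0.1537 + 0.3318 + 0.0504 + 0.0185 + 0.1376 = 0.692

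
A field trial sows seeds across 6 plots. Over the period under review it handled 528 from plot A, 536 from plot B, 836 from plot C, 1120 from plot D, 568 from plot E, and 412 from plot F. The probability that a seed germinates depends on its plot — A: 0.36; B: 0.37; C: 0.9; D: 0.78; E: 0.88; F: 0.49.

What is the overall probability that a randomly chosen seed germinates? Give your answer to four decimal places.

P(G) ≈ 0.6790

Total: 528 + 536 + 836 + 1120 + 568 + 412 = 4000.
P(A) = 528/4000 = 0.132. P(B) = 536/4000 = 0.134. P(C) = 836/4000 = 0.209. P(D) = 1120/4000 = 0.28. P(E) = 568/4000 = 0.142. P(F) = 412/4000 = 0.103.
P(G) = P(G|A)·P(A) + P(G|B)·P(B) + P(G|C)·P(C) + P(G|D)·P(D) + P(G|E)·P(E) + P(G|F)·P(F)
      = 0.36·0.132 + 0.37·0.134 + 0.9·0.209 + 0.78·0.28 + 0.88·0.142 + 0.49·0.103
      = 0.04752 + 0.04958 + 0.1881 + 0.2184 + 0.12496 + 0.05047 = 0.67903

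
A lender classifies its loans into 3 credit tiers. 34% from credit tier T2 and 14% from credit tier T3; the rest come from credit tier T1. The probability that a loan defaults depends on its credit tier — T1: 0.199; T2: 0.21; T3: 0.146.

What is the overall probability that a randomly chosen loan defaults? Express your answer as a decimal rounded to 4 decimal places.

P(D) ≈ 0.1953

P(T1) = 1 − (0.34 + 0.14) = 0.52.
P(D) = P(D|T1)·P(T1) + P(D|T2)·P(T2) + P(D|T3)·P(T3)
      = 0.199·0.52 + 0.21·0.34 + 0.146·0.14
      = 0.10348 + 0.0714 + 0.02044 = 0.19532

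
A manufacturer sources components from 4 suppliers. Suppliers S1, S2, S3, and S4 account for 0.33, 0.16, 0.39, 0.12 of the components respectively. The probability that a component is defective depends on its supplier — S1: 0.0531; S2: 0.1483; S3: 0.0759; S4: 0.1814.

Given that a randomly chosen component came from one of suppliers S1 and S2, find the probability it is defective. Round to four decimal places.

0.0842

Let S = {S1, S2}.
P(S) = 0.33 + 0.16 = 0.49.
P(D ∩ S) = 0.0531·0.33 + 0.1483·0.16 = 0.017523 + 0.023728 = 0.041251.
P(D | S) = 0.041251 / 0.49 = 0.084186…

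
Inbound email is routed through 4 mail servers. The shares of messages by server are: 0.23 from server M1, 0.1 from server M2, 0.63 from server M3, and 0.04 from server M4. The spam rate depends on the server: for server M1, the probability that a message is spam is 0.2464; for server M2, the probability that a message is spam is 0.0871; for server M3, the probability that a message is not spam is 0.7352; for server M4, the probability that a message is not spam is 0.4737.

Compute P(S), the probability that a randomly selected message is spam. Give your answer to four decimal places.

P(S|M3) = 1 − 0.7352 = 0.2648.
P(S|M4) = 1 − 0.4737 = 0.5263.
P(S) = P(S|M1)·P(M1) + P(S|M2)·P(M2) + P(S|M3)·P(M3) + P(S|M4)·P(M4)
      = 0.2464·0.23 + 0.0871·0.1 + 0.2648·0.63 + 0.5263·0.04
      = 0.056672 + 0.00871 + 0.166824 + 0.021052 = 0.253258

P(S) ≈ 0.2533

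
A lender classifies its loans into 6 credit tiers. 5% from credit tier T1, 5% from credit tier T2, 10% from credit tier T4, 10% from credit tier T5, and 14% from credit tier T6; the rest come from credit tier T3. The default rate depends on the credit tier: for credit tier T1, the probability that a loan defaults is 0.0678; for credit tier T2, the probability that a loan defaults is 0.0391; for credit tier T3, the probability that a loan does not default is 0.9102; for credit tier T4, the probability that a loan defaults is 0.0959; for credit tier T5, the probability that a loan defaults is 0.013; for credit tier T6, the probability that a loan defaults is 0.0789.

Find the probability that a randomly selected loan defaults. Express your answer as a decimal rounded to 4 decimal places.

0.0776

P(T3) = 1 − (0.05 + 0.05 + 0.1 + 0.1 + 0.14) = 0.56.
P(D|T3) = 1 − 0.9102 = 0.0898.
P(D) = P(D|T1)·P(T1) + P(D|T2)·P(T2) + P(D|T3)·P(T3) + P(D|T4)·P(T4) + P(D|T5)·P(T5) + P(D|T6)·P(T6)
      = 0.0678·0.05 + 0.0391·0.05 + 0.0898·0.56 + 0.0959·0.1 + 0.013·0.1 + 0.0789·0.14
      = 0.00339 + 0.001955 + 0.050288 + 0.00959 + 0.0013 + 0.011046 = 0.077569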